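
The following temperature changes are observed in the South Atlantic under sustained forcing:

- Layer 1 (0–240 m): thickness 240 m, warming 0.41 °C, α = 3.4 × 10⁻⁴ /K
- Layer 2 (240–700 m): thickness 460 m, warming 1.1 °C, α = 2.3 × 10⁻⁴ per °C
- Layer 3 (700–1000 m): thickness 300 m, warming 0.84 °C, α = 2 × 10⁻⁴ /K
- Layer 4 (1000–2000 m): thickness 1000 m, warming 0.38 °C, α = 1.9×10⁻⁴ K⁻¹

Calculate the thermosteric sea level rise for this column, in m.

240 × 0.41 × 3.4×10⁻⁴ = 0.033456 m
2.3×10⁻⁴ × 1.1 × 460 = 0.11638 m
Layer 3: 2×10⁻⁴ × 0.84 × 300 = 0.05040 m
1000–2000 m: 1.9×10⁻⁴ × 0.38 × 1000 = 0.07220 m
Δh = 0.033456 + 0.11638 + 0.05040 + 0.07220 = 0.272436 m

0.272 m of thermosteric rise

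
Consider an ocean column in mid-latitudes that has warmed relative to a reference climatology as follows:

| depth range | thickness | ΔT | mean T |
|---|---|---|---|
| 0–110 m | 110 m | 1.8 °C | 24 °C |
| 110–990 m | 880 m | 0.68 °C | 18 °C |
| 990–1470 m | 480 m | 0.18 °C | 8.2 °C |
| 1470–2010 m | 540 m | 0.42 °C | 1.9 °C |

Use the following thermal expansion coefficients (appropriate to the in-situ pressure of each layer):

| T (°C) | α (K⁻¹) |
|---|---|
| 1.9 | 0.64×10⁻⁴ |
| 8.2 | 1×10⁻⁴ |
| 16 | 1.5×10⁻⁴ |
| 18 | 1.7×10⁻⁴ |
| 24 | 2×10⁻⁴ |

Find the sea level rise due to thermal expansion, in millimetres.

Δh = 164 mm

Layer 1 at 24 °C → α = 2×10⁻⁴ K⁻¹
Layer 2 at 18 °C → α = 1.7×10⁻⁴ K⁻¹
Layer 3 at 8.2 °C → α = 1×10⁻⁴ K⁻¹
Layer 4 at 1.9 °C → α = 0.64×10⁻⁴ K⁻¹
2×10⁻⁴ × 110 × 1.8 = 0.03960 m
Layer 2: 1.7×10⁻⁴ × 0.68 × 880 = 0.101728 m
990–1470 m: 1×10⁻⁴ × 480 × 0.18 = 0.00864 m
1470–2010 m: 0.64×10⁻⁴ × 540 × 0.42 = 0.0145152 m
Δh = 0.03960 + 0.101728 + 0.00864 + 0.0145152 = 0.1644832 m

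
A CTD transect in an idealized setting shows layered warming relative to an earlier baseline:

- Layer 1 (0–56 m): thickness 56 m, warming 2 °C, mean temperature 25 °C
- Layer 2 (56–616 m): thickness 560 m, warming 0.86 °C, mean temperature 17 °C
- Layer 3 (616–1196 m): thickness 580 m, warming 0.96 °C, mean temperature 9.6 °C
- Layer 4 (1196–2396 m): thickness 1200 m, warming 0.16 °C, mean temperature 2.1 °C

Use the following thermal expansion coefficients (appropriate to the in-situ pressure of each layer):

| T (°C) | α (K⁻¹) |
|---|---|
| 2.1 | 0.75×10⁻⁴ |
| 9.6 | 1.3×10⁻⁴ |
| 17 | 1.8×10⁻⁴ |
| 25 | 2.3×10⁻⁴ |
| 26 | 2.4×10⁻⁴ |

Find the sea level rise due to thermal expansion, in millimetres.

about 199 mm

Layer 1 at 25 °C → α = 2.3×10⁻⁴ K⁻¹
Layer 2 at 17 °C → α = 1.8×10⁻⁴ K⁻¹
Layer 3 at 9.6 °C → α = 1.3×10⁻⁴ K⁻¹
Layer 4 at 2.1 °C → α = 0.75×10⁻⁴ K⁻¹
0–56 m: 56 × 2 × 2.3×10⁻⁴ = 0.02576 m
0.86 × 1.8×10⁻⁴ × 560 = 0.086688 m
Layer 3: 580 × 0.96 × 1.3×10⁻⁴ = 0.072384 m
1196–2396 m: 0.16 × 0.75×10⁻⁴ × 1200 = 0.01440 m
Δh = 0.02576 + 0.086688 + 0.072384 + 0.01440 = 0.199232 m ≈ 199 mm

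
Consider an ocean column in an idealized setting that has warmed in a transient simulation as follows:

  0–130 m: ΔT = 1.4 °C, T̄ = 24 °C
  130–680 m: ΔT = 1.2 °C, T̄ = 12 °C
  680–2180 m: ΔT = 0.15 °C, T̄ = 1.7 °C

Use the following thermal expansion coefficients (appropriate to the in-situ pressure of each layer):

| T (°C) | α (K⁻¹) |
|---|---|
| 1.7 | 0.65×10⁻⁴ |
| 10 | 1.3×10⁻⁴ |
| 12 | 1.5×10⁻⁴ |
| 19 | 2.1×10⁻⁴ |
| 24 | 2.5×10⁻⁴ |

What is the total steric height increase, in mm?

Layer 1 at 24 °C → α = 2.5×10⁻⁴ K⁻¹
Layer 2 at 12 °C → α = 1.5×10⁻⁴ K⁻¹
Layer 3 at 1.7 °C → α = 0.65×10⁻⁴ K⁻¹
130 × 2.5×10⁻⁴ × 1.4 = 0.04550 m
130–680 m: 1.2 × 550 × 1.5×10⁻⁴ = 0.09900 m
0.65×10⁻⁴ × 0.15 × 1500 = 0.014625 m
Δh = 0.04550 + 0.09900 + 0.014625 = 0.159125 m

159 mm of thermosteric rise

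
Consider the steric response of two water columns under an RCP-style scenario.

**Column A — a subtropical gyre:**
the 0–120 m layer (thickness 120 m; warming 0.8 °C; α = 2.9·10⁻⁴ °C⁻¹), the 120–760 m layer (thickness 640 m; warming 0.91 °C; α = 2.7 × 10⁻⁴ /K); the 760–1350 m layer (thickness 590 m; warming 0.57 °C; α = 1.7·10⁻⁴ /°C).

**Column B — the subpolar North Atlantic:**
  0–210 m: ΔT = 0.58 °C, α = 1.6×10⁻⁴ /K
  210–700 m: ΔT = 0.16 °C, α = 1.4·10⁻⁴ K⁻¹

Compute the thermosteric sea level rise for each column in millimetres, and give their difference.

A 120 × 2.9×10⁻⁴ × 0.8 = 0.02784 m
A 120–760 m: 2.7×10⁻⁴ × 640 × 0.91 = 0.157248 m
A Layer 3: 590 × 0.57 × 1.7×10⁻⁴ = 0.057171 m
A total: 0.242259 m
B 0–210 m: 0.58 × 1.6×10⁻⁴ × 210 = 0.019488 m
B 210–700 m: 0.16 × 490 × 1.4×10⁻⁴ = 0.010976 m
B total: 0.030464 m
Difference: 0.242259 − 0.030464 = 0.211795 m

A: 242 mm; B: 30.5 mm; difference 212 mm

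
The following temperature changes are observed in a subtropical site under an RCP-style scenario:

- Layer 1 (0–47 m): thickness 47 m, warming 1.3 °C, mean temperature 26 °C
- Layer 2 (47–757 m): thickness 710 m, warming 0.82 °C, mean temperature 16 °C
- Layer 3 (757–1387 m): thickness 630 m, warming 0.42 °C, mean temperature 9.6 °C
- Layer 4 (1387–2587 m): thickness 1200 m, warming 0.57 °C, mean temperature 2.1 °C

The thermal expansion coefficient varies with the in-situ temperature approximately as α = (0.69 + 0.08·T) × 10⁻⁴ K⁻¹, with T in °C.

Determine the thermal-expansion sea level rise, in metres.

Layer 1: α = (0.69 + 0.08×26)×10⁻⁴ = 2.77×10⁻⁴ K⁻¹
Layer 2: α = (0.69 + 0.08×16)×10⁻⁴ = 1.97×10⁻⁴ K⁻¹
Layer 3: α = (0.69 + 0.08×9.6)×10⁻⁴ = 1.458×10⁻⁴ K⁻¹
Layer 4: α = (0.69 + 0.08×2.1)×10⁻⁴ = 0.858×10⁻⁴ K⁻¹
2.77×10⁻⁴ × 47 × 1.3 = 0.0169247 m
47–757 m: 1.97×10⁻⁴ × 710 × 0.82 = 0.1146934 m
1.458×10⁻⁴ × 0.42 × 630 = 0.03857868 m
Layer 4: 0.57 × 0.858×10⁻⁴ × 1200 = 0.0586872 m
Δh = 0.0169247 + 0.1146934 + 0.03857868 + 0.0586872 = 0.22888398 m

0.229 m of thermosteric rise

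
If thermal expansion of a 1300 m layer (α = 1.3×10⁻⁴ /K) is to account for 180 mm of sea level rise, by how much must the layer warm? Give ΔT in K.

ΔT = Δh/(αH) = 0.18 / (1.3×10⁻⁴ × 1300) ≈ 1.065 K

ΔT ≈ 1.07 K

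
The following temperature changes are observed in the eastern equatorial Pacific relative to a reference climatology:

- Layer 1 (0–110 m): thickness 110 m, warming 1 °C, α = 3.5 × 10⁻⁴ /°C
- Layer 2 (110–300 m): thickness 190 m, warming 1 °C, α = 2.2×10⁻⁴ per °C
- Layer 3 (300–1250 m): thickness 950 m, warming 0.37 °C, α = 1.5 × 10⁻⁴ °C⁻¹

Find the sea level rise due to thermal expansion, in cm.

about 13.3 cm

0–110 m: 1 × 3.5×10⁻⁴ × 110 = 0.03850 m
190 × 1 × 2.2×10⁻⁴ = 0.04180 m
Layer 3: 1.5×10⁻⁴ × 0.37 × 950 = 0.052725 m
Δh = 0.03850 + 0.04180 + 0.052725 = 0.133025 m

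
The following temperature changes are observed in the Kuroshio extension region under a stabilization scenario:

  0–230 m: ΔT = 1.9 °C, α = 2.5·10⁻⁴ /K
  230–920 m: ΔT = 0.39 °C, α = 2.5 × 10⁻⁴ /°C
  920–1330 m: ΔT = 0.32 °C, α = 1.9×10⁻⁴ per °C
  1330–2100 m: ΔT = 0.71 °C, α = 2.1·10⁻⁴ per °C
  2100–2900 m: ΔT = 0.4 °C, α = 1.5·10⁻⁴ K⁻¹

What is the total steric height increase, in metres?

0–230 m: 1.9 × 230 × 2.5×10⁻⁴ = 0.10925 m
230–920 m: 0.39 × 690 × 2.5×10⁻⁴ = 0.067275 m
920–1330 m: 410 × 0.32 × 1.9×10⁻⁴ = 0.024928 m
Layer 4: 0.71 × 2.1×10⁻⁴ × 770 = 0.114807 m
0.4 × 800 × 1.5×10⁻⁴ = 0.04800 m
Δh = 0.10925 + 0.067275 + 0.024928 + 0.114807 + 0.04800 = 0.36426 m ≈ 0.364 m

0.364 m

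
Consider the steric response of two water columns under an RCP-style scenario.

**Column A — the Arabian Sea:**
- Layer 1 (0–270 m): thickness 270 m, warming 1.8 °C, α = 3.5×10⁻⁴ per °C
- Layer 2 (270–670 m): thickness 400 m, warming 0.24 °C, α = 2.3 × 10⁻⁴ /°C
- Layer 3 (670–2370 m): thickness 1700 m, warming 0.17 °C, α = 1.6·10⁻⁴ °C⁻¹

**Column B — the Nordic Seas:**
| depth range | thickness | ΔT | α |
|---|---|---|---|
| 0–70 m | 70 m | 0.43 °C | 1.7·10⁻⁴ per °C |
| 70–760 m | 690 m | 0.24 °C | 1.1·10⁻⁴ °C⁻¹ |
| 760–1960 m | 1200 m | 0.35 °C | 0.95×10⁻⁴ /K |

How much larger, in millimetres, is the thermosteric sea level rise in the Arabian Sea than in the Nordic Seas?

A 3.5×10⁻⁴ × 1.8 × 270 = 0.17010 m
A Layer 2: 0.24 × 2.3×10⁻⁴ × 400 = 0.02208 m
A 0.17 × 1.6×10⁻⁴ × 1700 = 0.04624 m
A total: 0.23842 m
B 0.43 × 1.7×10⁻⁴ × 70 = 0.005117 m
B Layer 2: 1.1×10⁻⁴ × 0.24 × 690 = 0.018216 m
B 760–1960 m: 1200 × 0.95×10⁻⁴ × 0.35 = 0.03990 m
B total: 0.063233 m
Difference: 0.23842 − 0.063233 = 0.175187 m

Δh_A − Δh_B ≈ 175 mm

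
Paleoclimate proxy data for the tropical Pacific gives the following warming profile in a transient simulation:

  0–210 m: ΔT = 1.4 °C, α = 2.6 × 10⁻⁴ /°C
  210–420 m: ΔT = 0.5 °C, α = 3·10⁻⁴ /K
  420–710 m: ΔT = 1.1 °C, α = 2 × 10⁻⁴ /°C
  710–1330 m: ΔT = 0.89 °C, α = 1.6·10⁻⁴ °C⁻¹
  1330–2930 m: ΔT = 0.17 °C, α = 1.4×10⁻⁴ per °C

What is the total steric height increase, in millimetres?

300 mm

Layer 1: 210 × 2.6×10⁻⁴ × 1.4 = 0.07644 m
Layer 2: 0.5 × 210 × 3×10⁻⁴ = 0.03150 m
420–710 m: 2×10⁻⁴ × 290 × 1.1 = 0.06380 m
710–1330 m: 1.6×10⁻⁴ × 620 × 0.89 = 0.088288 m
0.17 × 1.4×10⁻⁴ × 1600 = 0.03808 m
Δh = 0.07644 + 0.03150 + 0.06380 + 0.088288 + 0.03808 = 0.298108 m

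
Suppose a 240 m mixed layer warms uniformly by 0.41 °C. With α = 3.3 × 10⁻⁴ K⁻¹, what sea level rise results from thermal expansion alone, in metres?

Δh = αΔT·H = 3.3×10⁻⁴ × 0.41 × 240 = 0.032472 m

Δh ≈ 0.032 m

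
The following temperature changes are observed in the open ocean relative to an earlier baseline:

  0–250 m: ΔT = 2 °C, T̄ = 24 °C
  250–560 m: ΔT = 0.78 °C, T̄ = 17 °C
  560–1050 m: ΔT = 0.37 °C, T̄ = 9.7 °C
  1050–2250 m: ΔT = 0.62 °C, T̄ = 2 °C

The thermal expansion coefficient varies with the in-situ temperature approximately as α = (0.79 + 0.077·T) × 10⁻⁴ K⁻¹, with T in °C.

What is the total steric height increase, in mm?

about 281 mm

Layer 1: α = (0.79 + 0.077×24)×10⁻⁴ = 2.638×10⁻⁴ K⁻¹
Layer 2: α = (0.79 + 0.077×17)×10⁻⁴ = 2.099×10⁻⁴ K⁻¹
Layer 3: α = (0.79 + 0.077×9.7)×10⁻⁴ = 1.5369×10⁻⁴ K⁻¹
Layer 4: α = (0.79 + 0.077×2)×10⁻⁴ = 0.944×10⁻⁴ K⁻¹
250 × 2.638×10⁻⁴ × 2 = 0.13190 m
Layer 2: 310 × 2.099×10⁻⁴ × 0.78 = 0.05075382 m
490 × 0.37 × 1.5369×10⁻⁴ = 0.027863997 m
Layer 4: 1200 × 0.944×10⁻⁴ × 0.62 = 0.0702336 m
Δh = 0.13190 + 0.05075382 + 0.027863997 + 0.0702336 = 0.280751417 m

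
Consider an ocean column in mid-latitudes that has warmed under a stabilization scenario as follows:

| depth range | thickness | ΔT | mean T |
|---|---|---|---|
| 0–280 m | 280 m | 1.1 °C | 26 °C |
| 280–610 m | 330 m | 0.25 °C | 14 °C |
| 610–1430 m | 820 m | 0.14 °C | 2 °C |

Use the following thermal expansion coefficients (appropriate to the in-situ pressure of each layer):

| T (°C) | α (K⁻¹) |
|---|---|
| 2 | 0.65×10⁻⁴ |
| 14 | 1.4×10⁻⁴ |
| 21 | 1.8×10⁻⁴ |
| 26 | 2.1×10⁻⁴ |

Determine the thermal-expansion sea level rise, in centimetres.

8.37 cm of thermosteric rise

Layer 1 at 26 °C → α = 2.1×10⁻⁴ K⁻¹
Layer 2 at 14 °C → α = 1.4×10⁻⁴ K⁻¹
Layer 3 at 2 °C → α = 0.65×10⁻⁴ K⁻¹
Layer 1: 1.1 × 2.1×10⁻⁴ × 280 = 0.06468 m
1.4×10⁻⁴ × 0.25 × 330 = 0.01155 m
0.14 × 820 × 0.65×10⁻⁴ = 0.007462 m
Δh = 0.06468 + 0.01155 + 0.007462 = 0.083692 m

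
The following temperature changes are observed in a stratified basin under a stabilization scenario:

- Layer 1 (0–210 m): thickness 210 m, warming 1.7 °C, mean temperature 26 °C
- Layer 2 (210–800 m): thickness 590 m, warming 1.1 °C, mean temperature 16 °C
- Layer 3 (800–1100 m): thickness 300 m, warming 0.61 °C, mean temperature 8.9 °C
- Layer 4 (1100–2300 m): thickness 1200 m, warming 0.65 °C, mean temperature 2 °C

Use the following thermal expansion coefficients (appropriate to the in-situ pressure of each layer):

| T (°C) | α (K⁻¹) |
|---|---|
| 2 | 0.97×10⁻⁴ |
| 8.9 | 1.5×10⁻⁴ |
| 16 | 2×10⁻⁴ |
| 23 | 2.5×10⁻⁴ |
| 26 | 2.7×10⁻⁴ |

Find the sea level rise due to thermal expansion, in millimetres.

Layer 1 at 26 °C → α = 2.7×10⁻⁴ K⁻¹
Layer 2 at 16 °C → α = 2×10⁻⁴ K⁻¹
Layer 3 at 8.9 °C → α = 1.5×10⁻⁴ K⁻¹
Layer 4 at 2 °C → α = 0.97×10⁻⁴ K⁻¹
210 × 2.7×10⁻⁴ × 1.7 = 0.09639 m
2×10⁻⁴ × 1.1 × 590 = 0.12980 m
1.5×10⁻⁴ × 0.61 × 300 = 0.02745 m
1100–2300 m: 1200 × 0.65 × 0.97×10⁻⁴ = 0.07566 m
Δh = 0.09639 + 0.12980 + 0.02745 + 0.07566 = 0.32930 m

Δh = 330 mm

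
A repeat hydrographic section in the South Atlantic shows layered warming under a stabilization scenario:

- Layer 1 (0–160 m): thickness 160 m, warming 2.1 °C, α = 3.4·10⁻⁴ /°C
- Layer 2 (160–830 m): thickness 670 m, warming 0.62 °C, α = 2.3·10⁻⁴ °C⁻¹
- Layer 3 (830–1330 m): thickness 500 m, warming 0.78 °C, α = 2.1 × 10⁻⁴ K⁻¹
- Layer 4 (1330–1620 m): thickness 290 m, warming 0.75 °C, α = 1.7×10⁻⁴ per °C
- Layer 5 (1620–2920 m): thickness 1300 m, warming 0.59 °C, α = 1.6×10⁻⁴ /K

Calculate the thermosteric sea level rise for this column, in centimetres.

Δh ≈ 45.1 cm

160 × 3.4×10⁻⁴ × 2.1 = 0.11424 m
670 × 2.3×10⁻⁴ × 0.62 = 0.095542 m
Layer 3: 0.78 × 500 × 2.1×10⁻⁴ = 0.08190 m
1.7×10⁻⁴ × 290 × 0.75 = 0.036975 m
Layer 5: 1.6×10⁻⁴ × 1300 × 0.59 = 0.12272 m
Δh = 0.11424 + 0.095542 + 0.08190 + 0.036975 + 0.12272 = 0.451377 m ≈ 45.1 cm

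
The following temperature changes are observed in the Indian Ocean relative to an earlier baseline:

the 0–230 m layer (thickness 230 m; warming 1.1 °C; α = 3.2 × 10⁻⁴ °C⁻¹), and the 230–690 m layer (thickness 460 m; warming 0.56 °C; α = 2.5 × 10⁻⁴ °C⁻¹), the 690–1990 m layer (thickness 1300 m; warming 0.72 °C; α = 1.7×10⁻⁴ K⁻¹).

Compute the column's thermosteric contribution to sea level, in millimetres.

about 304 mm

3.2×10⁻⁴ × 230 × 1.1 = 0.08096 m
Layer 2: 2.5×10⁻⁴ × 0.56 × 460 = 0.06440 m
1300 × 1.7×10⁻⁴ × 0.72 = 0.15912 m
Δh = 0.08096 + 0.06440 + 0.15912 = 0.30448 m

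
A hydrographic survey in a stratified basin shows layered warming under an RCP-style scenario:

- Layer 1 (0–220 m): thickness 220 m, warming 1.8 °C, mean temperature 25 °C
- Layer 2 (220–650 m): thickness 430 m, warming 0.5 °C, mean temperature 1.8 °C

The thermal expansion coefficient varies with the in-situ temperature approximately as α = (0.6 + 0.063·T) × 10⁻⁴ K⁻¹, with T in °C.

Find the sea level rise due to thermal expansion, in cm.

Layer 1: α = (0.6 + 0.063×25)×10⁻⁴ = 2.175×10⁻⁴ K⁻¹
Layer 2: α = (0.6 + 0.063×1.8)×10⁻⁴ = 0.7134×10⁻⁴ K⁻¹
0–220 m: 2.175×10⁻⁴ × 1.8 × 220 = 0.08613 m
0.7134×10⁻⁴ × 430 × 0.5 = 0.0153381 m
Δh = 0.08613 + 0.0153381 = 0.1014681 m

about 10.1 cm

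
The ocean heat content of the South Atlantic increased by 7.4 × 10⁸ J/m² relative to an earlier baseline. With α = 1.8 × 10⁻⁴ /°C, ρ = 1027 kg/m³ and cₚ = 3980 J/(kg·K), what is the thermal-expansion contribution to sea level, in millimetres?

about 32.6 mm

Δh = αQ/(ρcₚ) = 1.8×10⁻⁴ × 7.4×10⁸ / (1027 × 3980) ≈ 0.032587 m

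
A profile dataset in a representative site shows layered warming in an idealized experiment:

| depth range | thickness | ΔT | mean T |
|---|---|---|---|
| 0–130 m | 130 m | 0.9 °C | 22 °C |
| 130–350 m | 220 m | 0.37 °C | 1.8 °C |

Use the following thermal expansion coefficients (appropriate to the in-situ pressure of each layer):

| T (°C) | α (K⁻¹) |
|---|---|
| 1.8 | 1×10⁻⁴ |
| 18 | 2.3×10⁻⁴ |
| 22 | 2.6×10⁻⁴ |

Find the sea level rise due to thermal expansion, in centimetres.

Layer 1 at 22 °C → α = 2.6×10⁻⁴ K⁻¹
Layer 2 at 1.8 °C → α = 1×10⁻⁴ K⁻¹
0.9 × 130 × 2.6×10⁻⁴ = 0.03042 m
0.37 × 220 × 1×10⁻⁴ = 0.00814 m
Δh = 0.03042 + 0.00814 = 0.03856 m

3.86 cm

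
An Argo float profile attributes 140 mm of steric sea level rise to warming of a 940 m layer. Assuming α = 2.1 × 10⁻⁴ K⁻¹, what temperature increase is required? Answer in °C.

ΔT = Δh/(αH) = 0.14 / (2.1×10⁻⁴ × 940) ≈ 0.7092 °C

0.709 °C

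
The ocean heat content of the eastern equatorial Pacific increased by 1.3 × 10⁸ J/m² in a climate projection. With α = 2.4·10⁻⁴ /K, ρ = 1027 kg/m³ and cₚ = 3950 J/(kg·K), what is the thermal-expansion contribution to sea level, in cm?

Δh = αQ/(ρcₚ) = 2.4×10⁻⁴ × 1.3×10⁸ / (1027 × 3950) ≈ 0.0076911 m

Δh = 0.769 cm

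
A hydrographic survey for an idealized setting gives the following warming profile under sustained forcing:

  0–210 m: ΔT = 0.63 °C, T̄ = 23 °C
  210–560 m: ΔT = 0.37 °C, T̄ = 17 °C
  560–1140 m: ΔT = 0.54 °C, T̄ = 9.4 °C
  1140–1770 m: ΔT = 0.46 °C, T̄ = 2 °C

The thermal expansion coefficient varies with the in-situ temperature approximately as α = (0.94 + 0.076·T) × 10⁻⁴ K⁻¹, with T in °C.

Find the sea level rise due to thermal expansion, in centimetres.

Layer 1: α = (0.94 + 0.076×23)×10⁻⁴ = 2.688×10⁻⁴ K⁻¹
Layer 2: α = (0.94 + 0.076×17)×10⁻⁴ = 2.232×10⁻⁴ K⁻¹
Layer 3: α = (0.94 + 0.076×9.4)×10⁻⁴ = 1.6544×10⁻⁴ K⁻¹
Layer 4: α = (0.94 + 0.076×2)×10⁻⁴ = 1.092×10⁻⁴ K⁻¹
0.63 × 210 × 2.688×10⁻⁴ = 0.03556224 m
350 × 0.37 × 2.232×10⁻⁴ = 0.0289044 m
580 × 1.6544×10⁻⁴ × 0.54 = 0.051815808 m
1140–1770 m: 630 × 1.092×10⁻⁴ × 0.46 = 0.03164616 m
Δh = 0.03556224 + 0.0289044 + 0.051815808 + 0.03164616 = 0.147928608 m ≈ 15 cm

Δh = 15 cm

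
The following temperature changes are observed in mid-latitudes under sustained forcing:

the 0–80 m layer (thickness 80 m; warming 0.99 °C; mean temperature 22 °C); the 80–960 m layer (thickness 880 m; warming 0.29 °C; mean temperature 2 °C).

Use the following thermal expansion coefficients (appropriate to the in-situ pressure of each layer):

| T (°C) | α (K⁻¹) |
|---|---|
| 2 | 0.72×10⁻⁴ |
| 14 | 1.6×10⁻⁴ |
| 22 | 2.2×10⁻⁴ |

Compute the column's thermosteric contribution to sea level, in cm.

Layer 1 at 22 °C → α = 2.2×10⁻⁴ K⁻¹
Layer 2 at 2 °C → α = 0.72×10⁻⁴ K⁻¹
Layer 1: 0.99 × 2.2×10⁻⁴ × 80 = 0.017424 m
0.72×10⁻⁴ × 880 × 0.29 = 0.0183744 m
Δh = 0.017424 + 0.0183744 = 0.0357984 m ≈ 3.58 cm

3.58 cm of thermosteric rise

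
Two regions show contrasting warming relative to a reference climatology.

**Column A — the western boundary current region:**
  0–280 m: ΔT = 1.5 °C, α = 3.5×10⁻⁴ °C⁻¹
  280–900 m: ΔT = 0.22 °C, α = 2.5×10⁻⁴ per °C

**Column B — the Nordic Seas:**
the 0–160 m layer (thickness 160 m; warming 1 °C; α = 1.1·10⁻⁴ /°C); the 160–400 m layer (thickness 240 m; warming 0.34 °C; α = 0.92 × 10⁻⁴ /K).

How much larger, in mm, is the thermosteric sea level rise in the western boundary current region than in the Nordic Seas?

A 0–280 m: 280 × 1.5 × 3.5×10⁻⁴ = 0.14700 m
A 280–900 m: 620 × 2.5×10⁻⁴ × 0.22 = 0.03410 m
A total: 0.18110 m
B 0–160 m: 160 × 1.1×10⁻⁴ × 1 = 0.01760 m
B 160–400 m: 240 × 0.92×10⁻⁴ × 0.34 = 0.0075072 m
B total: 0.0251072 m
Difference: 0.18110 − 0.0251072 = 0.1559928 m

160 mm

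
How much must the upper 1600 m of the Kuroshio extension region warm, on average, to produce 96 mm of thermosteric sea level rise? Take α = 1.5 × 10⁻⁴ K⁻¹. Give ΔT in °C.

0.400 °C

ΔT = Δh/(αH) = 0.096 / (1.5×10⁻⁴ × 1600) = 0.4000 °C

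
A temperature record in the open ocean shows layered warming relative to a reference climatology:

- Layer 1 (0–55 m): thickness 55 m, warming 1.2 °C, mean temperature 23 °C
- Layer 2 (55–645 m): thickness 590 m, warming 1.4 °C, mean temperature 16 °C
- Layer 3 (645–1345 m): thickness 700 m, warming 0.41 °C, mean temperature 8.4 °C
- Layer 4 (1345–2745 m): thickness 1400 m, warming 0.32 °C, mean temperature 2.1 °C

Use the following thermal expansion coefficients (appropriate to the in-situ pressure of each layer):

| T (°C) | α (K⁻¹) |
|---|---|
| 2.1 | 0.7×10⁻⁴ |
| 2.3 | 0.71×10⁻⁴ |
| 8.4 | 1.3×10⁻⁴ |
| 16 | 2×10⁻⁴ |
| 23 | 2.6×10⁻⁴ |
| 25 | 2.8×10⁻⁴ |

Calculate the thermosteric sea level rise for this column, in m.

0.251 m

Layer 1 at 23 °C → α = 2.6×10⁻⁴ K⁻¹
Layer 2 at 16 °C → α = 2×10⁻⁴ K⁻¹
Layer 3 at 8.4 °C → α = 1.3×10⁻⁴ K⁻¹
Layer 4 at 2.1 °C → α = 0.7×10⁻⁴ K⁻¹
Layer 1: 55 × 1.2 × 2.6×10⁻⁴ = 0.01716 m
55–645 m: 2×10⁻⁴ × 1.4 × 590 = 0.16520 m
0.41 × 1.3×10⁻⁴ × 700 = 0.03731 m
1345–2745 m: 0.7×10⁻⁴ × 0.32 × 1400 = 0.03136 m
Δh = 0.01716 + 0.16520 + 0.03731 + 0.03136 = 0.25103 m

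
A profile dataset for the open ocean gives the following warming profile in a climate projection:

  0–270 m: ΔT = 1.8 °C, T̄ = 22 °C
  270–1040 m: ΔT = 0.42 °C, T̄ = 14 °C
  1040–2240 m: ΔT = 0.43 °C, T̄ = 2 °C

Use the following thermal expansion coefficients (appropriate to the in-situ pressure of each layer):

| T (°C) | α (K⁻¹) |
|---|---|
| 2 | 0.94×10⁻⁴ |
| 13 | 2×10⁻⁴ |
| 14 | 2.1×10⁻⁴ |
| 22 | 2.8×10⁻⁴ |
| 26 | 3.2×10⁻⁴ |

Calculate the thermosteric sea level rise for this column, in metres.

Layer 1 at 22 °C → α = 2.8×10⁻⁴ K⁻¹
Layer 2 at 14 °C → α = 2.1×10⁻⁴ K⁻¹
Layer 3 at 2 °C → α = 0.94×10⁻⁴ K⁻¹
Layer 1: 1.8 × 270 × 2.8×10⁻⁴ = 0.13608 m
Layer 2: 0.42 × 770 × 2.1×10⁻⁴ = 0.067914 m
0.43 × 0.94×10⁻⁴ × 1200 = 0.048504 m
Δh = 0.13608 + 0.067914 + 0.048504 = 0.252498 m

about 0.25 m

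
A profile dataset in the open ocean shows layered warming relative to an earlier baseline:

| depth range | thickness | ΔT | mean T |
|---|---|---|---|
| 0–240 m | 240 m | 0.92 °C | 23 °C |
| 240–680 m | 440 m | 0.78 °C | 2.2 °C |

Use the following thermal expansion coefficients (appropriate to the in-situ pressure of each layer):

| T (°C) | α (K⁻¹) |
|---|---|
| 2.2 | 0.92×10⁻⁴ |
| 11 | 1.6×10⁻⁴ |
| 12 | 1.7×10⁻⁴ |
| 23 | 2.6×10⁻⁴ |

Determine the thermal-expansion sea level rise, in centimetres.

Layer 1 at 23 °C → α = 2.6×10⁻⁴ K⁻¹
Layer 2 at 2.2 °C → α = 0.92×10⁻⁴ K⁻¹
Layer 1: 0.92 × 240 × 2.6×10⁻⁴ = 0.057408 m
240–680 m: 0.92×10⁻⁴ × 440 × 0.78 = 0.0315744 m
Δh = 0.057408 + 0.0315744 = 0.0889824 m

about 8.90 cm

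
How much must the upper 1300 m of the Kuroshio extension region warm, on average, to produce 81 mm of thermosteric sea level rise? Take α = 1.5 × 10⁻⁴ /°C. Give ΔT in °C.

0.415 °C

ΔT = Δh/(αH) = 0.081 / (1.5×10⁻⁴ × 1300) ≈ 0.4154 °C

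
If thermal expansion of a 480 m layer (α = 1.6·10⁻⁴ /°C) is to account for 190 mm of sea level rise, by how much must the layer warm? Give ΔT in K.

ΔT = Δh/(αH) = 0.19 / (1.6×10⁻⁴ × 480) ≈ 2.474 K

ΔT ≈ 2.47 K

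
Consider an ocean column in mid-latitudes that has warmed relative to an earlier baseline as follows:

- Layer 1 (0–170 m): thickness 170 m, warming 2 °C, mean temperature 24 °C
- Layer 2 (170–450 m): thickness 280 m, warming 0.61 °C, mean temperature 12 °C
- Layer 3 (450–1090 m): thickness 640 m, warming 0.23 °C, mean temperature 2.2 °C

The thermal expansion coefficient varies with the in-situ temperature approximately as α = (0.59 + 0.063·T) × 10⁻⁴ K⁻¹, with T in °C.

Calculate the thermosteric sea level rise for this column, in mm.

105 mm of thermosteric rise

Layer 1: α = (0.59 + 0.063×24)×10⁻⁴ = 2.102×10⁻⁴ K⁻¹
Layer 2: α = (0.59 + 0.063×12)×10⁻⁴ = 1.346×10⁻⁴ K⁻¹
Layer 3: α = (0.59 + 0.063×2.2)×10⁻⁴ = 0.7286×10⁻⁴ K⁻¹
170 × 2.102×10⁻⁴ × 2 = 0.071468 m
Layer 2: 1.346×10⁻⁴ × 280 × 0.61 = 0.02298968 m
0.23 × 0.7286×10⁻⁴ × 640 = 0.010724992 m
Δh = 0.071468 + 0.02298968 + 0.010724992 = 0.105182672 m ≈ 105 mm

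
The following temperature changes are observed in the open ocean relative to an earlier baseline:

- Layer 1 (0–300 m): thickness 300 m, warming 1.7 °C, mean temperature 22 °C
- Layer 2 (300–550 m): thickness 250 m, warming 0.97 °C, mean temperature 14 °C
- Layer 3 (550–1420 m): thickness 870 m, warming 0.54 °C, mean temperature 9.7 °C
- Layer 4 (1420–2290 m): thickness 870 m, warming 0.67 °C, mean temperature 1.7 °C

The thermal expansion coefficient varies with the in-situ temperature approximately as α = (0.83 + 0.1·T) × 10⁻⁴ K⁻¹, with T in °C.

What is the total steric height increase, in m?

Layer 1: α = (0.83 + 0.1×22)×10⁻⁴ = 3.03×10⁻⁴ K⁻¹
Layer 2: α = (0.83 + 0.1×14)×10⁻⁴ = 2.23×10⁻⁴ K⁻¹
Layer 3: α = (0.83 + 0.1×9.7)×10⁻⁴ = 1.8×10⁻⁴ K⁻¹
Layer 4: α = (0.83 + 0.1×1.7)×10⁻⁴ = 1×10⁻⁴ K⁻¹
0–300 m: 3.03×10⁻⁴ × 300 × 1.7 = 0.15453 m
0.97 × 2.23×10⁻⁴ × 250 = 0.0540775 m
870 × 0.54 × 1.8×10⁻⁴ = 0.084564 m
Layer 4: 870 × 0.67 × 1×10⁻⁴ = 0.05829 m
Δh = 0.15453 + 0.0540775 + 0.084564 + 0.05829 = 0.3514615 m ≈ 0.351 m

0.351 m of thermosteric rise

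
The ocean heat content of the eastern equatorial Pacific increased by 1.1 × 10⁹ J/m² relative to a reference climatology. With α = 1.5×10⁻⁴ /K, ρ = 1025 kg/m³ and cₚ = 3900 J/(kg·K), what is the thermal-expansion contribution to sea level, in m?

Δh = 0.041 m

Δh = αQ/(ρcₚ) = 1.5×10⁻⁴ × 1.1×10⁹ / (1025 × 3900) ≈ 0.041276 m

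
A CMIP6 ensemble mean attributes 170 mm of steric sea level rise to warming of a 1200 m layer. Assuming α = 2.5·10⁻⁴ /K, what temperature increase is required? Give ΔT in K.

ΔT = Δh/(αH) = 0.17 / (2.5×10⁻⁴ × 1200) ≈ 0.5667 K

ΔT ≈ 0.567 K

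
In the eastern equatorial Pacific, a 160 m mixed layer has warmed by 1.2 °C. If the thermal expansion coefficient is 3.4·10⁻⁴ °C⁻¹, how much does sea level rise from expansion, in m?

Δh ≈ 0.0653 m

Δh = αΔT·H = 3.4×10⁻⁴ × 1.2 × 160 = 0.06528 m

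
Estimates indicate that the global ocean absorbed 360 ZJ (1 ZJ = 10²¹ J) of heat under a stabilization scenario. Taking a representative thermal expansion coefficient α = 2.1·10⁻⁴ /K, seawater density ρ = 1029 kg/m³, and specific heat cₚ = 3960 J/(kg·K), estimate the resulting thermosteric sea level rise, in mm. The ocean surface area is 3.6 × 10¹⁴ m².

Per unit area: Q = 360×10²¹ / (3.6×10¹⁴) = 1×10⁹ J/m²
Δh = αQ/(ρcₚ) = 2.1×10⁻⁴ × 1×10⁹ / (1029 × 3960) ≈ 0.051536 m

Δh ≈ 51.5 mm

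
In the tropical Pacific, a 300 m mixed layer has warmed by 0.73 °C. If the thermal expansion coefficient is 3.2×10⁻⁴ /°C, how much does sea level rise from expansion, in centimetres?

Δh = αΔT·H = 3.2×10⁻⁴ × 0.73 × 300 = 0.07008 m

Δh = 7.0 cm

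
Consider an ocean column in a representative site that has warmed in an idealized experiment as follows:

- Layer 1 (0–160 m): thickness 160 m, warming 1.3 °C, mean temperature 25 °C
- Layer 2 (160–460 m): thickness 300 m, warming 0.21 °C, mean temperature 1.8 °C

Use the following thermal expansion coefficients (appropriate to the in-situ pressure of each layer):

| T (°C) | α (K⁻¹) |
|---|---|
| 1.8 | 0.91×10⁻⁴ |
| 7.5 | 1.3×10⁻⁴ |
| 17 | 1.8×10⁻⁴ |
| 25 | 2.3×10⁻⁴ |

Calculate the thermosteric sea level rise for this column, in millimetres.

Layer 1 at 25 °C → α = 2.3×10⁻⁴ K⁻¹
Layer 2 at 1.8 °C → α = 0.91×10⁻⁴ K⁻¹
2.3×10⁻⁴ × 160 × 1.3 = 0.04784 m
160–460 m: 0.21 × 300 × 0.91×10⁻⁴ = 0.005733 m
Δh = 0.04784 + 0.005733 = 0.053573 m ≈ 54 mm

about 54 mm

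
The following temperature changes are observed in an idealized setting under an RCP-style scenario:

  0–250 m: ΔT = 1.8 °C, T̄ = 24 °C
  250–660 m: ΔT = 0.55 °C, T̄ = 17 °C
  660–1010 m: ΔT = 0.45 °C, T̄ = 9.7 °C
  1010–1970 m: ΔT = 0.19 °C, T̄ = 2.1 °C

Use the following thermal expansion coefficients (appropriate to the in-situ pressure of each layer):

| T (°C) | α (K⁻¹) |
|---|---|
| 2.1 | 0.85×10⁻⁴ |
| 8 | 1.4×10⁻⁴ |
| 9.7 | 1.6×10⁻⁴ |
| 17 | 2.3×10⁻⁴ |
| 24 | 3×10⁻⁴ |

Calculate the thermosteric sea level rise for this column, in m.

about 0.23 m

Layer 1 at 24 °C → α = 3×10⁻⁴ K⁻¹
Layer 2 at 17 °C → α = 2.3×10⁻⁴ K⁻¹
Layer 3 at 9.7 °C → α = 1.6×10⁻⁴ K⁻¹
Layer 4 at 2.1 °C → α = 0.85×10⁻⁴ K⁻¹
250 × 3×10⁻⁴ × 1.8 = 0.13500 m
2.3×10⁻⁴ × 410 × 0.55 = 0.051865 m
660–1010 m: 350 × 0.45 × 1.6×10⁻⁴ = 0.02520 m
Layer 4: 960 × 0.19 × 0.85×10⁻⁴ = 0.015504 m
Δh = 0.13500 + 0.051865 + 0.02520 + 0.015504 = 0.227569 m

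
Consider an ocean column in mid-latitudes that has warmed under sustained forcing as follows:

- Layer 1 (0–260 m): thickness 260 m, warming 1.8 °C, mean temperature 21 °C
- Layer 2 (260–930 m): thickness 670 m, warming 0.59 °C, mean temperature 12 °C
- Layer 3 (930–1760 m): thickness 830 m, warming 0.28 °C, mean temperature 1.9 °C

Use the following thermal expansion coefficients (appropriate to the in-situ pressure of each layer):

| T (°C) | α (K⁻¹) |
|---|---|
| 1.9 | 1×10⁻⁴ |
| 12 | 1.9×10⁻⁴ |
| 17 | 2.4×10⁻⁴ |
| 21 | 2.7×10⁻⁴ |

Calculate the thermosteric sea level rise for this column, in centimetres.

Layer 1 at 21 °C → α = 2.7×10⁻⁴ K⁻¹
Layer 2 at 12 °C → α = 1.9×10⁻⁴ K⁻¹
Layer 3 at 1.9 °C → α = 1×10⁻⁴ K⁻¹
Layer 1: 1.8 × 2.7×10⁻⁴ × 260 = 0.12636 m
Layer 2: 0.59 × 1.9×10⁻⁴ × 670 = 0.075107 m
830 × 0.28 × 1×10⁻⁴ = 0.02324 m
Δh = 0.12636 + 0.075107 + 0.02324 = 0.224707 m

Δh ≈ 22.5 cm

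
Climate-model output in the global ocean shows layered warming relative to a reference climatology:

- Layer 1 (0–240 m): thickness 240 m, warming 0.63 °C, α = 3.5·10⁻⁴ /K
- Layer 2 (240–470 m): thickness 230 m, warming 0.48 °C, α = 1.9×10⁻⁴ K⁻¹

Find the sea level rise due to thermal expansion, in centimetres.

Δh ≈ 7.39 cm

3.5×10⁻⁴ × 240 × 0.63 = 0.05292 m
Layer 2: 0.48 × 1.9×10⁻⁴ × 230 = 0.020976 m
Δh = 0.05292 + 0.020976 = 0.073896 m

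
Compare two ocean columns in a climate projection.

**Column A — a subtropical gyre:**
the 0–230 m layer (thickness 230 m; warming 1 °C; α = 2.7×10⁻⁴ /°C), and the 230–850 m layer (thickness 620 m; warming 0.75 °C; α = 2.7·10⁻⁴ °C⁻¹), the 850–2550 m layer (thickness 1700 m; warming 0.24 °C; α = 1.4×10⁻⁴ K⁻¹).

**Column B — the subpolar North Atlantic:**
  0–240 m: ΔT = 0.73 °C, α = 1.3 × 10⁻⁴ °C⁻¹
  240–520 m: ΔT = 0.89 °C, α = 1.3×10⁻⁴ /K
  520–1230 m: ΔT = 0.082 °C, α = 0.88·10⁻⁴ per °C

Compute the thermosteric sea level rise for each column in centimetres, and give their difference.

A 0–230 m: 2.7×10⁻⁴ × 1 × 230 = 0.06210 m
A 620 × 2.7×10⁻⁴ × 0.75 = 0.12555 m
A Layer 3: 0.24 × 1700 × 1.4×10⁻⁴ = 0.05712 m
A total: 0.24477 m
B 1.3×10⁻⁴ × 0.73 × 240 = 0.022776 m
B 240–520 m: 280 × 0.89 × 1.3×10⁻⁴ = 0.032396 m
B 520–1230 m: 0.082 × 710 × 0.88×10⁻⁴ = 0.00512336 m
B total: 0.06029536 m
Difference: 0.24477 − 0.06029536 = 0.18447464 m

Δh_A ≈ 24 cm, Δh_B ≈ 6.0 cm; difference ≈ 18 cm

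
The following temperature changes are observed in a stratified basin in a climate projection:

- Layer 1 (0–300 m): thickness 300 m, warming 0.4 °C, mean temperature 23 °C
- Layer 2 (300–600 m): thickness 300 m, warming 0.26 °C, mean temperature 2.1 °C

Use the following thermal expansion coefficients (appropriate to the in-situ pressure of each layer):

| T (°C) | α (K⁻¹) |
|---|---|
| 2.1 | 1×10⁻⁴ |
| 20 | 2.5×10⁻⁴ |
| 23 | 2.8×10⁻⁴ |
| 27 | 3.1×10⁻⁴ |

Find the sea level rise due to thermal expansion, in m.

Layer 1 at 23 °C → α = 2.8×10⁻⁴ K⁻¹
Layer 2 at 2.1 °C → α = 1×10⁻⁴ K⁻¹
2.8×10⁻⁴ × 0.4 × 300 = 0.03360 m
300–600 m: 0.26 × 300 × 1×10⁻⁴ = 0.00780 m
Δh = 0.03360 + 0.00780 = 0.04140 m ≈ 0.0414 m

Δh ≈ 0.0414 m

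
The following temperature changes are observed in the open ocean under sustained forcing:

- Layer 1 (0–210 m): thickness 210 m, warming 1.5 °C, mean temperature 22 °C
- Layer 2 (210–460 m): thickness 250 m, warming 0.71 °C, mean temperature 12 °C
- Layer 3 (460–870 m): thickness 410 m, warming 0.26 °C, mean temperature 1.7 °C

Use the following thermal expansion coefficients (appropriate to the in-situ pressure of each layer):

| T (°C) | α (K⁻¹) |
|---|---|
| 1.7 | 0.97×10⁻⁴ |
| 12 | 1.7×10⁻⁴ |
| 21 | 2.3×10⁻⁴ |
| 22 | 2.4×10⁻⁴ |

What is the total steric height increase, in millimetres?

Layer 1 at 22 °C → α = 2.4×10⁻⁴ K⁻¹
Layer 2 at 12 °C → α = 1.7×10⁻⁴ K⁻¹
Layer 3 at 1.7 °C → α = 0.97×10⁻⁴ K⁻¹
1.5 × 210 × 2.4×10⁻⁴ = 0.07560 m
Layer 2: 250 × 1.7×10⁻⁴ × 0.71 = 0.030175 m
460–870 m: 0.97×10⁻⁴ × 0.26 × 410 = 0.0103402 m
Δh = 0.07560 + 0.030175 + 0.0103402 = 0.1161152 m ≈ 116 mm

Δh = 116 mm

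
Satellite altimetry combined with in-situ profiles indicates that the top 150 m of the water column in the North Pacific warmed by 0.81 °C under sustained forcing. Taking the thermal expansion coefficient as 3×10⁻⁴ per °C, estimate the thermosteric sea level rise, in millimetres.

Δh ≈ 36 mm

Δh = αΔT·H = 3×10⁻⁴ × 0.81 × 150 = 0.03645 m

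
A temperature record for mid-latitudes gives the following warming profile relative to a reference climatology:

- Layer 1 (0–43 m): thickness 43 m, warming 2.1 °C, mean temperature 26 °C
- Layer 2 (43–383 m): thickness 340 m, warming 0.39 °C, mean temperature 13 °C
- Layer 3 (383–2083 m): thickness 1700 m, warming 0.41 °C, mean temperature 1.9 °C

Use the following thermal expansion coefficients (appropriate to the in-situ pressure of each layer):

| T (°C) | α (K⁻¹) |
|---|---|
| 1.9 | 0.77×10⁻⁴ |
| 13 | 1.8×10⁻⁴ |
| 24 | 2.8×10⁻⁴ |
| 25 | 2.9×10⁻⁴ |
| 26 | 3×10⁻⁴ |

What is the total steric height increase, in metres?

about 0.105 m

Layer 1 at 26 °C → α = 3×10⁻⁴ K⁻¹
Layer 2 at 13 °C → α = 1.8×10⁻⁴ K⁻¹
Layer 3 at 1.9 °C → α = 0.77×10⁻⁴ K⁻¹
Layer 1: 43 × 2.1 × 3×10⁻⁴ = 0.02709 m
43–383 m: 340 × 0.39 × 1.8×10⁻⁴ = 0.023868 m
Layer 3: 1700 × 0.77×10⁻⁴ × 0.41 = 0.053669 m
Δh = 0.02709 + 0.023868 + 0.053669 = 0.104627 m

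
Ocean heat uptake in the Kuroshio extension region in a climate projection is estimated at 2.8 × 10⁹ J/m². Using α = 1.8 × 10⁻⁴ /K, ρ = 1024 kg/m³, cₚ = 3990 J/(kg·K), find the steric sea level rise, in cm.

Δh = αQ/(ρcₚ) = 1.8×10⁻⁴ × 2.8×10⁹ / (1024 × 3990) ≈ 0.12336 m

12 cm of thermosteric rise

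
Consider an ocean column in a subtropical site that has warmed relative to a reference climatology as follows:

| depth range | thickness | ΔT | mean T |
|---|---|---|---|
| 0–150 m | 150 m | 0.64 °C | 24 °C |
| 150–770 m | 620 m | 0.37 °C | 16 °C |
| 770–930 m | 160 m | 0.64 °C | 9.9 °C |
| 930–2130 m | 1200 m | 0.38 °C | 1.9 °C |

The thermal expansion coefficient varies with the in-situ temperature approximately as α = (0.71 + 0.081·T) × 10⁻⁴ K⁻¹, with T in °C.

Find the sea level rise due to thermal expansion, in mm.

130 mm

Layer 1: α = (0.71 + 0.081×24)×10⁻⁴ = 2.654×10⁻⁴ K⁻¹
Layer 2: α = (0.71 + 0.081×16)×10⁻⁴ = 2.006×10⁻⁴ K⁻¹
Layer 3: α = (0.71 + 0.081×9.9)×10⁻⁴ = 1.5119×10⁻⁴ K⁻¹
Layer 4: α = (0.71 + 0.081×1.9)×10⁻⁴ = 0.8639×10⁻⁴ K⁻¹
0.64 × 150 × 2.654×10⁻⁴ = 0.0254784 m
150–770 m: 2.006×10⁻⁴ × 0.37 × 620 = 0.04601764 m
770–930 m: 1.5119×10⁻⁴ × 160 × 0.64 = 0.015481856 m
930–2130 m: 0.38 × 1200 × 0.8639×10⁻⁴ = 0.03939384 m
Δh = 0.0254784 + 0.04601764 + 0.015481856 + 0.03939384 = 0.126371736 m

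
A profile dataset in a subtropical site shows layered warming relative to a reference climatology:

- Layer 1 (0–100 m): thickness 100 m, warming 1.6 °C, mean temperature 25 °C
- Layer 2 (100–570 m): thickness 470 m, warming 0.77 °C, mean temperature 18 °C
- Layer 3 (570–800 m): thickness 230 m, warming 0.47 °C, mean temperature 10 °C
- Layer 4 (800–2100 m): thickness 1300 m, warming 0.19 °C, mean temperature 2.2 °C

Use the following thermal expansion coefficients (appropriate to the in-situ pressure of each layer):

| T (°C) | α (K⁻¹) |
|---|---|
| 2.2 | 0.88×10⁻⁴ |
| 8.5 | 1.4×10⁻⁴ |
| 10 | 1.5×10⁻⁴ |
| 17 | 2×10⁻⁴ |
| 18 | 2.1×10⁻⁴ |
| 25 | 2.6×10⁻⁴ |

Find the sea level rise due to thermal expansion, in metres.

Layer 1 at 25 °C → α = 2.6×10⁻⁴ K⁻¹
Layer 2 at 18 °C → α = 2.1×10⁻⁴ K⁻¹
Layer 3 at 10 °C → α = 1.5×10⁻⁴ K⁻¹
Layer 4 at 2.2 °C → α = 0.88×10⁻⁴ K⁻¹
0–100 m: 1.6 × 2.6×10⁻⁴ × 100 = 0.04160 m
100–570 m: 2.1×10⁻⁴ × 0.77 × 470 = 0.075999 m
570–800 m: 230 × 0.47 × 1.5×10⁻⁴ = 0.016215 m
Layer 4: 0.88×10⁻⁴ × 0.19 × 1300 = 0.021736 m
Δh = 0.04160 + 0.075999 + 0.016215 + 0.021736 = 0.15555 m

about 0.16 m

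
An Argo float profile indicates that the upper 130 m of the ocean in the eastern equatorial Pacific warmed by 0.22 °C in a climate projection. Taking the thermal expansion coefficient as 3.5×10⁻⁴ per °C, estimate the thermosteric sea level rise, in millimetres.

10.0 mm

Δh = αΔT·H = 3.5×10⁻⁴ × 0.22 × 130 = 0.01001 m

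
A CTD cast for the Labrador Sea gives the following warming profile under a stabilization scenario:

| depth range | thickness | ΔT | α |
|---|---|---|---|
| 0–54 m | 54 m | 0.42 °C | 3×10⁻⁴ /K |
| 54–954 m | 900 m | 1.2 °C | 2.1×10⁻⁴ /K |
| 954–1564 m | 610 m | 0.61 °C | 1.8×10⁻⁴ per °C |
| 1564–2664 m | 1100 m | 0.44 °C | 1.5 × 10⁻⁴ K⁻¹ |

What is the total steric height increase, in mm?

Layer 1: 3×10⁻⁴ × 0.42 × 54 = 0.006804 m
Layer 2: 2.1×10⁻⁴ × 900 × 1.2 = 0.22680 m
Layer 3: 0.61 × 1.8×10⁻⁴ × 610 = 0.066978 m
Layer 4: 1100 × 1.5×10⁻⁴ × 0.44 = 0.07260 m
Δh = 0.006804 + 0.22680 + 0.066978 + 0.07260 = 0.373182 m ≈ 373 mm

373 mm of thermosteric rise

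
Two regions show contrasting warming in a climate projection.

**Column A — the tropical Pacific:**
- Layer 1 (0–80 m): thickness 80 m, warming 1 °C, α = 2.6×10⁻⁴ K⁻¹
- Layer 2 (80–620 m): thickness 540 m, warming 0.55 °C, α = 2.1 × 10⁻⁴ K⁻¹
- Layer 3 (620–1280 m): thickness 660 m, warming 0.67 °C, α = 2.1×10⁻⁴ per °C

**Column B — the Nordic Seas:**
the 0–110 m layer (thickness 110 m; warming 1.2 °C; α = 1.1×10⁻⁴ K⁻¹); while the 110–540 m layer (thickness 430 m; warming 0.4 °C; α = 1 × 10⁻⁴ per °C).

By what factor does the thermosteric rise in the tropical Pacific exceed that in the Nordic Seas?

a factor of 5.55

A 0–80 m: 2.6×10⁻⁴ × 1 × 80 = 0.02080 m
A Layer 2: 0.55 × 2.1×10⁻⁴ × 540 = 0.06237 m
A 660 × 2.1×10⁻⁴ × 0.67 = 0.092862 m
A total: 0.176032 m
B Layer 1: 110 × 1.1×10⁻⁴ × 1.2 = 0.01452 m
B 110–540 m: 0.4 × 430 × 1×10⁻⁴ = 0.01720 m
B total: 0.03172 m
Ratio: 0.176032 / 0.03172 ≈ 5.550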